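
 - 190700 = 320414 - 511114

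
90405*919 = 83082195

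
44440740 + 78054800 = 122495540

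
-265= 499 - 764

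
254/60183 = 254/60183 = 0.00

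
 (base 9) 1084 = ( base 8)1445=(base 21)1h7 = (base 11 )672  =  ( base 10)805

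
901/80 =901/80 = 11.26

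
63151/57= 1107 + 52/57 = 1107.91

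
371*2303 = 854413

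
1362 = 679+683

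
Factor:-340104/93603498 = -56684/15600583= - 2^2*37^1*383^1*15600583^ ( - 1)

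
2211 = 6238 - 4027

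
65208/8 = 8151 = 8151.00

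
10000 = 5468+4532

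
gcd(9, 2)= 1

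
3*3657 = 10971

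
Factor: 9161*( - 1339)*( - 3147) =38602924113  =  3^1*13^1 * 103^1*1049^1*9161^1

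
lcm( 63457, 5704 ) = 507656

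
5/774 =5/774 = 0.01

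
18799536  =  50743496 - 31943960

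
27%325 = 27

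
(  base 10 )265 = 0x109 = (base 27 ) 9M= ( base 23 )BC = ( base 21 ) CD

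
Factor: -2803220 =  - 2^2*5^1*7^1 * 20023^1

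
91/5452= 91/5452 = 0.02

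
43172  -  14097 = 29075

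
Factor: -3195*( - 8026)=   25643070 = 2^1*3^2 * 5^1*71^1*4013^1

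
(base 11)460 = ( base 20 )17A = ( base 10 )550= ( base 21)154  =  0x226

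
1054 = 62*17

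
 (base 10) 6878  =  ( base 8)15336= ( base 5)210003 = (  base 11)5193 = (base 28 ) 8li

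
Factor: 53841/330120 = 2^( - 3 )*3^(  -  1 ) *5^( - 1 ) * 7^( - 1)*137^1  =  137/840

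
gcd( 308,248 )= 4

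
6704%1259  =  409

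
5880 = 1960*3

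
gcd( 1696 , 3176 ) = 8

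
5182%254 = 102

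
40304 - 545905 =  - 505601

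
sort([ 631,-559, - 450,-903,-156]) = [ - 903,- 559, - 450,  -  156, 631]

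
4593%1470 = 183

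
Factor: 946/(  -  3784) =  - 2^(-2) = -  1/4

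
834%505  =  329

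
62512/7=62512/7 = 8930.29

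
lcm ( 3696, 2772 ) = 11088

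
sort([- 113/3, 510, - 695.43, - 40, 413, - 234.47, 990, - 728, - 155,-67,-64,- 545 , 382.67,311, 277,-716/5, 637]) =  [-728, - 695.43, - 545, - 234.47, - 155,-716/5, - 67, - 64,-40 , - 113/3, 277, 311,382.67, 413,510, 637,990 ] 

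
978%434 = 110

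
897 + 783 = 1680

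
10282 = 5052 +5230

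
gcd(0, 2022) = 2022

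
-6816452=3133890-9950342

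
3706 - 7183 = - 3477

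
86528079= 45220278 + 41307801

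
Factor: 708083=71^1*9973^1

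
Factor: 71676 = 2^2*3^2*11^1 *181^1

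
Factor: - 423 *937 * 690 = -273482190 = - 2^1*3^3  *5^1*23^1*47^1*937^1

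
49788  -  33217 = 16571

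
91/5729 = 91/5729 =0.02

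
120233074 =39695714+80537360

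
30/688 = 15/344 =0.04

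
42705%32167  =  10538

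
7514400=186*40400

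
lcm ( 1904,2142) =17136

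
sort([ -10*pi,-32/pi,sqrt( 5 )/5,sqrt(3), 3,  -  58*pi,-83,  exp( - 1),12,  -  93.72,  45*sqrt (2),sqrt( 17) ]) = [ - 58*pi,  -  93.72, - 83,-10*pi, - 32/pi, exp( - 1),sqrt(5)/5,  sqrt ( 3),3, sqrt( 17),  12, 45*sqrt ( 2) ]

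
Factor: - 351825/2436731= -3^1*5^2*11^( - 1)*19^(  -  1)*89^ ( - 1) * 131^( - 1 )*4691^1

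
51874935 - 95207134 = - 43332199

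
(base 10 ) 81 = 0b1010001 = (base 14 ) 5B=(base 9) 100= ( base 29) 2N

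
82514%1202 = 778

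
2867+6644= 9511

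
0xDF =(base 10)223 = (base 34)6J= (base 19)be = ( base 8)337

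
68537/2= 68537/2= 34268.50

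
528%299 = 229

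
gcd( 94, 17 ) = 1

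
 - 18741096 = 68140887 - 86881983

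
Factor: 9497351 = 971^1*9781^1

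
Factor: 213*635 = 3^1*5^1*71^1*127^1=135255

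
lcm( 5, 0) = 0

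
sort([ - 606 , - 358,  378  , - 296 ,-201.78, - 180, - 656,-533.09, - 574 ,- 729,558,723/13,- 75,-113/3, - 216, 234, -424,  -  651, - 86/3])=[ - 729,  -  656, - 651, - 606, - 574, - 533.09,- 424,  -  358,  -  296, - 216, - 201.78, - 180, -75, - 113/3, - 86/3, 723/13, 234,  378, 558] 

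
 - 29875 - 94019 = - 123894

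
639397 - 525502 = 113895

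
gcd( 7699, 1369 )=1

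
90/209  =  90/209 =0.43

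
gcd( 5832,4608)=72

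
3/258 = 1/86 =0.01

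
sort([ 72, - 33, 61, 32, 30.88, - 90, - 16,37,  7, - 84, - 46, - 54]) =[ - 90, -84,  -  54, - 46,  -  33,- 16,7, 30.88, 32, 37,61,  72]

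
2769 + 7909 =10678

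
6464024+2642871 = 9106895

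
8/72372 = 2/18093 = 0.00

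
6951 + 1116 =8067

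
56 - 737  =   - 681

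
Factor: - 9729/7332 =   -  69/52 = - 2^( - 2 )  *3^1*13^(-1)*23^1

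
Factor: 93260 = 2^2*5^1*4663^1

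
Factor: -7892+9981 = 2089^1 =2089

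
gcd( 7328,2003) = 1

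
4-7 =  - 3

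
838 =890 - 52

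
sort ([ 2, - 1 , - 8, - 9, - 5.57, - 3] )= [ - 9, - 8, - 5.57 , - 3, - 1,  2]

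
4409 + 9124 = 13533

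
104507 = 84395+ 20112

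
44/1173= 44/1173 = 0.04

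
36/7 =36/7 = 5.14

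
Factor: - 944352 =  - 2^5 * 3^3*1093^1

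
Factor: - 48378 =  - 2^1 * 3^1 * 11^1*733^1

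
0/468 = 0 = 0.00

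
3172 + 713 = 3885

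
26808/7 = 26808/7 =3829.71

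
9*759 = 6831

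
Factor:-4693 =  - 13^1*19^2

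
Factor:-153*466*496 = -35363808= -2^5*3^2*17^1 * 31^1*233^1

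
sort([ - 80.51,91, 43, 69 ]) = [ - 80.51, 43, 69, 91]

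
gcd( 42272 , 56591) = 1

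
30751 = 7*4393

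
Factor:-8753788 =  - 2^2*2188447^1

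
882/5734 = 441/2867 = 0.15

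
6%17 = 6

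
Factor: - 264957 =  - 3^1*7^1*11^1*31^1*37^1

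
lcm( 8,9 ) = 72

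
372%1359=372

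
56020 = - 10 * ( - 5602)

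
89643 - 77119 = 12524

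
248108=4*62027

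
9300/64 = 2325/16 = 145.31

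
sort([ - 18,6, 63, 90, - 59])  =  [ - 59, - 18, 6, 63,90 ] 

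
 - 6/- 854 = 3/427 = 0.01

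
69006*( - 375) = - 25877250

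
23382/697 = 33+ 381/697  =  33.55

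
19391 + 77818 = 97209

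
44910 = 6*7485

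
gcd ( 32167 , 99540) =1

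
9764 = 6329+3435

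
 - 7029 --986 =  -6043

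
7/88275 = 7/88275 = 0.00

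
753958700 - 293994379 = 459964321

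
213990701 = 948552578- 734561877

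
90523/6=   15087 + 1/6 = 15087.17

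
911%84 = 71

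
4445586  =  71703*62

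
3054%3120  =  3054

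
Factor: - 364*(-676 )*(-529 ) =- 2^4*7^1*13^3*23^2 = - 130167856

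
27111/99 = 9037/33 = 273.85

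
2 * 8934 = 17868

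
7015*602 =4223030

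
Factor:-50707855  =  -5^1*11^1*17^1 * 193^1 * 281^1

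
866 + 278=1144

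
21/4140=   7/1380= 0.01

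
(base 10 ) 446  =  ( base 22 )K6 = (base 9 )545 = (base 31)EC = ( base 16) 1be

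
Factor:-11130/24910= - 3^1 *7^1*47^( - 1 )  =  - 21/47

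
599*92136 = 55189464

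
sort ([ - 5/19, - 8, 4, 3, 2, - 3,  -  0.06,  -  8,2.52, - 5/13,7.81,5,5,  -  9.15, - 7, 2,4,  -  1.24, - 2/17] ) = [ - 9.15, - 8, - 8, - 7, - 3, - 1.24, - 5/13, - 5/19,-2/17, - 0.06,2, 2, 2.52,3,  4,4,  5,5, 7.81]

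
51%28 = 23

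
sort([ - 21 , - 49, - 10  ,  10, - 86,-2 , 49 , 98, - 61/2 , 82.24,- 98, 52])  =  [-98 , - 86,  -  49 , - 61/2, - 21, - 10,-2 , 10, 49,52, 82.24, 98] 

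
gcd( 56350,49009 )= 1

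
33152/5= 6630 + 2/5= 6630.40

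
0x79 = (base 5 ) 441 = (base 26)4H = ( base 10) 121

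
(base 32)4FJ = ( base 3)20022012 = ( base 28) 5o3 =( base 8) 10763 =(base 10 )4595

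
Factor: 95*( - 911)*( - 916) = 2^2*5^1*19^1*229^1*911^1=79275220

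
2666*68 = 181288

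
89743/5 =89743/5 = 17948.60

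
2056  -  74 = 1982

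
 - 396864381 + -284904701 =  -681769082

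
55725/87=18575/29 = 640.52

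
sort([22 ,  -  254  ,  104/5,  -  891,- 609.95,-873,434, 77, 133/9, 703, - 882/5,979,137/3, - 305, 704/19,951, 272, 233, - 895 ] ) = [ - 895, - 891,-873, - 609.95, - 305, - 254,- 882/5,133/9,104/5, 22, 704/19,137/3 , 77, 233,272, 434,703,951,  979]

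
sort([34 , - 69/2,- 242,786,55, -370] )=[ - 370, - 242, - 69/2,34,55,786 ]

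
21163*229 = 4846327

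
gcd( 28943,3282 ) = 1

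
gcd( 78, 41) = 1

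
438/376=219/188 = 1.16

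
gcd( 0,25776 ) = 25776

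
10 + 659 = 669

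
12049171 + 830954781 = 843003952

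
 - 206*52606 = - 10836836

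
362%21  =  5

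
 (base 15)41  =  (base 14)45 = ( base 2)111101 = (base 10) 61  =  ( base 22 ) 2H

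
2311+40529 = 42840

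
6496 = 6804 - 308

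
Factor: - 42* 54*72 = -2^5*3^6*7^1 = - 163296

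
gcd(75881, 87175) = 1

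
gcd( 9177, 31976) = 7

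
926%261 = 143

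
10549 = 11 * 959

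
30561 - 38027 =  - 7466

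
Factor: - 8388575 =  - 5^2*13^1*53^1*487^1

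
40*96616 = 3864640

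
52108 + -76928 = - 24820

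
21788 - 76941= -55153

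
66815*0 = 0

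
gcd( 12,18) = 6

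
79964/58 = 1378+20/29 = 1378.69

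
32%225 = 32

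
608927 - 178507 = 430420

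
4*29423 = 117692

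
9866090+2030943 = 11897033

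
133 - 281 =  - 148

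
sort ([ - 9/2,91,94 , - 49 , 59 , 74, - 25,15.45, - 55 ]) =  [ - 55, - 49 , - 25, -9/2,15.45,59,74,91 , 94]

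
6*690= 4140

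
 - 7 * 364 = - 2548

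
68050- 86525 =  - 18475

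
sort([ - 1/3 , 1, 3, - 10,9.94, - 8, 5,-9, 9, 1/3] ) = [  -  10, - 9, - 8, - 1/3, 1/3 , 1,3,5,9, 9.94]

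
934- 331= 603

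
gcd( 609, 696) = 87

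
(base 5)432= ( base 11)A7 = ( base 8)165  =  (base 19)63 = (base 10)117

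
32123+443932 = 476055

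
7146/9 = 794 = 794.00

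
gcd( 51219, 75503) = 1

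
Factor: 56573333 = 37^1 * 1529009^1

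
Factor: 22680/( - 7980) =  - 2^1*3^3*19^(  -  1 ) = - 54/19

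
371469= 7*53067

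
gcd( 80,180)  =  20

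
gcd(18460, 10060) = 20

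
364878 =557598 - 192720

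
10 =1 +9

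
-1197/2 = - 1197/2  =  - 598.50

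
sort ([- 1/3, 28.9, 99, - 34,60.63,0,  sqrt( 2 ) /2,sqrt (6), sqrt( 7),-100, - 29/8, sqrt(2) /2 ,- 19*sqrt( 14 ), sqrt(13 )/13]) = [  -  100, - 19*sqrt( 14 ), - 34,  -  29/8, - 1/3, 0, sqrt( 13)/13 , sqrt ( 2)/2, sqrt( 2)/2, sqrt( 6 ),  sqrt( 7 ),28.9,60.63,99]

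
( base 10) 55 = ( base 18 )31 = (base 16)37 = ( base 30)1p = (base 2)110111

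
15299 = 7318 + 7981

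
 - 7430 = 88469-95899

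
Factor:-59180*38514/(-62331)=759752840/20777 =2^3*5^1*7^2*11^1*79^( - 1 )*131^1 * 263^( - 1)*269^1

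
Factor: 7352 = 2^3*919^1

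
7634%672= 242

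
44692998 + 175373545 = 220066543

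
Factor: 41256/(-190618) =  -2^2*3^3 *499^(-1 )=- 108/499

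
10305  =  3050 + 7255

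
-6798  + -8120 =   -  14918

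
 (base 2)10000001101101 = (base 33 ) 7KI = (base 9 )12343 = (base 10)8301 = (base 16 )206d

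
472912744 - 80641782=392270962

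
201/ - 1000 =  -201/1000  =  - 0.20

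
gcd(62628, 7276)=68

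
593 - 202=391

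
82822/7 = 11831+5/7 = 11831.71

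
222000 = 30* 7400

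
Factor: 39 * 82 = 2^1*3^1*13^1*41^1 =3198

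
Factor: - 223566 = -2^1  *3^1*7^1*5323^1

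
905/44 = 905/44 = 20.57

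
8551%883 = 604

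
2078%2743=2078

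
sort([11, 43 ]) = [11, 43 ]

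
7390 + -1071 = 6319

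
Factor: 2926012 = 2^2*731503^1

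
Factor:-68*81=- 5508  =  -2^2*3^4*17^1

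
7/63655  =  7/63655 = 0.00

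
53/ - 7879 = -53/7879 = - 0.01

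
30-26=4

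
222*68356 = 15175032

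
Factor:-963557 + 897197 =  - 2^3*3^1 *5^1*7^1*79^1 = -  66360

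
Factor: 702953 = 401^1 *1753^1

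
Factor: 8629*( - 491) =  - 491^1*8629^1 = - 4236839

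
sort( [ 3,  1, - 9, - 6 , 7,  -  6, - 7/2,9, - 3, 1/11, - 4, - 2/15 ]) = [ - 9,- 6,  -  6, - 4,-7/2, - 3, -2/15,1/11,1,3,7,9]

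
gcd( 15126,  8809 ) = 1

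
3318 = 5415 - 2097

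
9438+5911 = 15349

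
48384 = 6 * 8064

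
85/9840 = 17/1968 = 0.01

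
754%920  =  754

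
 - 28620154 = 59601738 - 88221892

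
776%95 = 16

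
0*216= 0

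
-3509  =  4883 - 8392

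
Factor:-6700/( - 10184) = 2^ ( - 1)*5^2*19^( - 1 )= 25/38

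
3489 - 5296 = -1807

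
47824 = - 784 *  ( - 61)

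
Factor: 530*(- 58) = -2^2*5^1*29^1*53^1 = -  30740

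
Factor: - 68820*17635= -1213640700 = - 2^2*3^1*5^2*31^1*37^1*3527^1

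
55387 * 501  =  27748887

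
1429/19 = 75 + 4/19 = 75.21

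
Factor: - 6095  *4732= - 2^2 * 5^1*7^1 * 13^2*23^1*53^1 = -28841540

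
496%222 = 52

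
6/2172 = 1/362 = 0.00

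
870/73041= 290/24347 = 0.01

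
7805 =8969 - 1164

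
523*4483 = 2344609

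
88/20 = 4  +  2/5  =  4.40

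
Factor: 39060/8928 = 2^( - 3)*5^1*7^1 = 35/8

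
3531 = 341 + 3190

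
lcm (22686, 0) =0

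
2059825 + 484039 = 2543864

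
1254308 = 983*1276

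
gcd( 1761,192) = 3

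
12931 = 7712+5219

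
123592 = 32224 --91368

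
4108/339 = 4108/339 =12.12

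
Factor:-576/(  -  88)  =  2^3*3^2*11^(  -  1) = 72/11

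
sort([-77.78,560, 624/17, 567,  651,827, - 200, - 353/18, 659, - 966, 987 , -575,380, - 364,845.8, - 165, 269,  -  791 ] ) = [ - 966, - 791, - 575 , - 364, - 200,- 165 , - 77.78, - 353/18,624/17,269, 380,560, 567,651,659,827, 845.8, 987]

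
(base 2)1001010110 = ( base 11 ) 4a4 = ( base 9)734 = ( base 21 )17A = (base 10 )598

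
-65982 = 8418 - 74400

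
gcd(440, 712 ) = 8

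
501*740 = 370740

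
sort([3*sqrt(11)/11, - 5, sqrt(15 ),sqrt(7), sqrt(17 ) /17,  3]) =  [ -5,sqrt(17 )/17,3*sqrt(11) /11, sqrt(7 ),  3,sqrt( 15) ]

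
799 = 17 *47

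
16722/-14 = -1195+4/7  =  - 1194.43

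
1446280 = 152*9515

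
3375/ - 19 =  - 178 + 7/19=- 177.63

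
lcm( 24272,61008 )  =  2257296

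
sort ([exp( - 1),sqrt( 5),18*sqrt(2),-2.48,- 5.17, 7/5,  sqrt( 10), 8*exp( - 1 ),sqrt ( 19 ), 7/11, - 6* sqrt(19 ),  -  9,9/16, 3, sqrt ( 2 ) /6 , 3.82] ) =[ - 6*sqrt(19), - 9,-5.17,-2.48, sqrt(2 )/6, exp( - 1), 9/16, 7/11,  7/5  ,  sqrt(5 ),8 * exp( - 1), 3,sqrt( 10 ),3.82,sqrt( 19),18*sqrt (2) ]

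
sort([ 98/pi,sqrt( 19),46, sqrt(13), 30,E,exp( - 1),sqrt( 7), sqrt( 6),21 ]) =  [ exp( - 1),sqrt(6),sqrt(7 ), E, sqrt( 13), sqrt( 19),21, 30,98/pi , 46]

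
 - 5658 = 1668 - 7326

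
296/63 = 296/63 = 4.70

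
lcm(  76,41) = 3116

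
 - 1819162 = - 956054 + -863108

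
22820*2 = 45640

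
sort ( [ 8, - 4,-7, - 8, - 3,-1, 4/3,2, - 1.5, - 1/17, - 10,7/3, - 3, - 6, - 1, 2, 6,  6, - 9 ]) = [-10, - 9, - 8, - 7, -6 , - 4 , - 3,-3 , - 1.5, - 1, - 1, - 1/17, 4/3 , 2, 2 , 7/3 , 6,6, 8]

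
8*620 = 4960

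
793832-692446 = 101386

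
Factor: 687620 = 2^2*5^1*34381^1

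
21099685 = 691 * 30535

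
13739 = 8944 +4795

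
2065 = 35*59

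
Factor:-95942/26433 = - 98/27   =  - 2^1*3^( - 3)*7^2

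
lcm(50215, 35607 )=1958385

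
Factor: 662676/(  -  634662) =-686/657 = - 2^1 * 3^(-2 )*7^3*73^( - 1)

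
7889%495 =464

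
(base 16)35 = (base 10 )53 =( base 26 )21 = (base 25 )23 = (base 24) 25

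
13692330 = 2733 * 5010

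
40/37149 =40/37149= 0.00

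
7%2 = 1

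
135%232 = 135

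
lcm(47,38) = 1786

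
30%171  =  30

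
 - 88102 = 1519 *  ( - 58)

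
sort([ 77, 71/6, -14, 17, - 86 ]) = [ - 86, - 14, 71/6, 17,77]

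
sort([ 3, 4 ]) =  [ 3, 4 ] 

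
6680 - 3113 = 3567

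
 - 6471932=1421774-7893706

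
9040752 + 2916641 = 11957393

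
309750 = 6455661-6145911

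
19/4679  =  19/4679= 0.00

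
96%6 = 0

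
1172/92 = 12 + 17/23 = 12.74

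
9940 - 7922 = 2018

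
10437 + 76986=87423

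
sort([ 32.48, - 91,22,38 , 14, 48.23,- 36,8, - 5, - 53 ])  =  [ - 91,-53,  -  36, - 5,8,14,22,32.48,38, 48.23] 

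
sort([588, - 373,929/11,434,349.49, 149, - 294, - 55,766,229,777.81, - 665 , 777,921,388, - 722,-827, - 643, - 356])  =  [ - 827, - 722, - 665  , - 643,  -  373, - 356,-294, - 55 , 929/11,149, 229,349.49  ,  388, 434,588,766,777 , 777.81, 921 ]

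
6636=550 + 6086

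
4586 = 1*4586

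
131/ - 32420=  - 1+32289/32420 = -0.00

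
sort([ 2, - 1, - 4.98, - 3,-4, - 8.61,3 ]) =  [  -  8.61, - 4.98, - 4,  -  3, - 1,2,3 ] 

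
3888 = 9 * 432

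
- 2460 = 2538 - 4998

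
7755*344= 2667720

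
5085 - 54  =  5031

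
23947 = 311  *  77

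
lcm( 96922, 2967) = 290766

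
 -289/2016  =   - 289/2016 =- 0.14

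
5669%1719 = 512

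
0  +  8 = 8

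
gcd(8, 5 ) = 1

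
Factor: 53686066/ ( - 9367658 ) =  - 7^2*547817^1*4683829^( - 1 ) = - 26843033/4683829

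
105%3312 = 105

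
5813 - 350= 5463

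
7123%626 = 237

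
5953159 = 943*6313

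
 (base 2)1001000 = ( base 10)72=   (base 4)1020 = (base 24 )30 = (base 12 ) 60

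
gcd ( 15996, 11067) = 93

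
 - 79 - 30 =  - 109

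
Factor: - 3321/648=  - 41/8 = -2^(-3)*41^1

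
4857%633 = 426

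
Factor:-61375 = -5^3*491^1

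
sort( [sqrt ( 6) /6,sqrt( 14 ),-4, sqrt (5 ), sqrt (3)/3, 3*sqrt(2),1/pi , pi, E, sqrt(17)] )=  [ - 4, 1/pi, sqrt( 6) /6, sqrt ( 3)/3 , sqrt ( 5), E,pi, sqrt(14),sqrt(17),  3*sqrt ( 2)]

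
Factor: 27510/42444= 35/54  =  2^( -1)*3^( - 3)*5^1*7^1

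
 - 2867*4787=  - 13724329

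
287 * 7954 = 2282798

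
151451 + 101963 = 253414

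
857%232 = 161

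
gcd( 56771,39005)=1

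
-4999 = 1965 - 6964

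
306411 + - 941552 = -635141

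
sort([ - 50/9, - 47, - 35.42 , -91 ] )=[-91 , - 47,- 35.42, - 50/9 ] 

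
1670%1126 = 544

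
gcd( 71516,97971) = 1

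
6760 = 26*260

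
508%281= 227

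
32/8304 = 2/519 = 0.00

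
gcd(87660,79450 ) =10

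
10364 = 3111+7253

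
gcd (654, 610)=2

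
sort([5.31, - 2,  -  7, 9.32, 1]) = [ - 7, - 2, 1, 5.31, 9.32] 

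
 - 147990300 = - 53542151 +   -  94448149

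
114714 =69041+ 45673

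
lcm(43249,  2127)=129747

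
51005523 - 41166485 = 9839038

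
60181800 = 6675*9016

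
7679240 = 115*66776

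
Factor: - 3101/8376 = - 2^( - 3 ) * 3^( - 1)*7^1 *349^( - 1)*443^1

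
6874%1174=1004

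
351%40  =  31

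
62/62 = 1 = 1.00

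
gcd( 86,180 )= 2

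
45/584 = 45/584 = 0.08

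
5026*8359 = 42012334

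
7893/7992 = 877/888 = 0.99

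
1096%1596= 1096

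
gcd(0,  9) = 9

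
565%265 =35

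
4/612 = 1/153 = 0.01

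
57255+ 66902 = 124157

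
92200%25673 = 15181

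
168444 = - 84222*( - 2 ) 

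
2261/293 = 2261/293=7.72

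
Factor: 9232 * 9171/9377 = 84666672/9377 = 2^4*3^2 * 577^1 * 1019^1*9377^(-1)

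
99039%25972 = 21123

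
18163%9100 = 9063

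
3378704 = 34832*97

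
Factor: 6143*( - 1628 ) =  - 2^2*11^1*37^1*6143^1 = - 10000804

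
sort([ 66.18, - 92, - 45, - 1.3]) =[ - 92, - 45, - 1.3, 66.18]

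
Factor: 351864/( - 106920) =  - 5^(- 1)*11^( - 1 )*181^1 = - 181/55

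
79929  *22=1758438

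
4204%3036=1168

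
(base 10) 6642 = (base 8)14762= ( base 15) 1E7C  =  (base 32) 6FI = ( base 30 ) 7bc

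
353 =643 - 290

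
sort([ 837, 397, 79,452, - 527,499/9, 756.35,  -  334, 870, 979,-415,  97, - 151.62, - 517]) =[ - 527, - 517, - 415 , - 334, - 151.62, 499/9, 79, 97, 397, 452, 756.35,837,  870, 979]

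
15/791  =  15/791  =  0.02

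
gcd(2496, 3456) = 192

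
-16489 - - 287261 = 270772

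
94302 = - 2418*( - 39 )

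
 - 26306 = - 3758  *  7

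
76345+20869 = 97214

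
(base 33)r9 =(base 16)384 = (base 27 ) 169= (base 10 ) 900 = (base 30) 100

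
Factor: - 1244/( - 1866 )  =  2^1*3^ ( - 1 ) = 2/3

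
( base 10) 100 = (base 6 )244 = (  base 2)1100100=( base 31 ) 37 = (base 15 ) 6A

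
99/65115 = 11/7235 = 0.00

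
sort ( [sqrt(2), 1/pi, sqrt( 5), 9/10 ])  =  [ 1/pi, 9/10, sqrt(2), sqrt(5 )]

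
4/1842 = 2/921 = 0.00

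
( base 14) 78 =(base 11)97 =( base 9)127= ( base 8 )152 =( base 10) 106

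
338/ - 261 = -2+184/261 = -1.30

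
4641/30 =1547/10 =154.70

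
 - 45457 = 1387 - 46844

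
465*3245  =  1508925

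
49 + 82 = 131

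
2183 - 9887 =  - 7704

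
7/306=7/306 = 0.02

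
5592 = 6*932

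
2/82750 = 1/41375 = 0.00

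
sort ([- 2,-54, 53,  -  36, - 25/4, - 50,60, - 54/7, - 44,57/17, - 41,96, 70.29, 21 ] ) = [ - 54, - 50,  -  44,  -  41, - 36, - 54/7,  -  25/4, - 2, 57/17 , 21,  53, 60, 70.29,96] 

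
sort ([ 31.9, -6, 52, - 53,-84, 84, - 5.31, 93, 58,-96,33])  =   [-96, - 84, - 53, - 6, - 5.31, 31.9, 33,  52, 58, 84,93]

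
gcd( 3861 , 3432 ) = 429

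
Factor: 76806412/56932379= 2^2*7^( -1)*19^(  -  1)*67^ ( - 1 )*6389^ ( - 1)*19201603^1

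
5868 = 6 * 978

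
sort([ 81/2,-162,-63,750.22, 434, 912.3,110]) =[- 162,  -  63, 81/2, 110, 434,750.22, 912.3] 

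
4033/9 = 4033/9 = 448.11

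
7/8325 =7/8325=0.00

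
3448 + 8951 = 12399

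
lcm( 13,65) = 65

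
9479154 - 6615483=2863671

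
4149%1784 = 581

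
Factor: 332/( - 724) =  - 83/181 = - 83^1*181^( -1)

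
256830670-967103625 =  - 710272955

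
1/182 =1/182 = 0.01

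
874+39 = 913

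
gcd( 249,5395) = 83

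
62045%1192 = 61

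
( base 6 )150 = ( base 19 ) 39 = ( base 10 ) 66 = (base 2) 1000010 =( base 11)60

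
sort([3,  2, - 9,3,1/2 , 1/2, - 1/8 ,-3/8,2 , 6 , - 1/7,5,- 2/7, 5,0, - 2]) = [ - 9, - 2,-3/8,-2/7,-1/7,  -  1/8 , 0, 1/2, 1/2,  2,2, 3,3,5 , 5, 6 ]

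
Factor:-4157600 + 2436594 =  - 2^1*7^1*122929^1= -1721006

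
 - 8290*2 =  - 16580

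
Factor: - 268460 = - 2^2*5^1*31^1*433^1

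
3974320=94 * 42280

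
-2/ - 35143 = 2/35143 = 0.00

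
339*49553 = 16798467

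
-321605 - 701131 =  - 1022736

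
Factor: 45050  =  2^1  *  5^2  *17^1*53^1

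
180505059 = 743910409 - 563405350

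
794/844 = 397/422 = 0.94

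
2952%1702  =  1250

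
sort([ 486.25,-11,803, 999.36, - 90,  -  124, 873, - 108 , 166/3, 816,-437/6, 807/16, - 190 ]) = [ - 190, - 124 , - 108, - 90, - 437/6, - 11, 807/16  ,  166/3, 486.25  ,  803,816, 873, 999.36 ] 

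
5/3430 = 1/686=0.00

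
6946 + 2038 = 8984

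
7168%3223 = 722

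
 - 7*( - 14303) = 100121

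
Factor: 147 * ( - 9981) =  - 1467207 = -  3^3 * 7^2*1109^1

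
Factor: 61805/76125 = 12361/15225=3^ (-1)*5^( - 2)*7^( - 1 )*29^( - 1 )*47^1  *  263^1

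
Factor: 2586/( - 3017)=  - 6/7 = - 2^1*3^1*7^ ( - 1)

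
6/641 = 6/641 = 0.01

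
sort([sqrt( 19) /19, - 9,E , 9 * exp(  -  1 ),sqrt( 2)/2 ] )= [ - 9,sqrt (19 ) /19,sqrt( 2)/2, E, 9*exp(  -  1 )] 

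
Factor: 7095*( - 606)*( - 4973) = 21381761610= 2^1*3^2*5^1*11^1*43^1*101^1*4973^1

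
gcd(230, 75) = 5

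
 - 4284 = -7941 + 3657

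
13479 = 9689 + 3790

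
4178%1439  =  1300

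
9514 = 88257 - 78743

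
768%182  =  40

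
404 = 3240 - 2836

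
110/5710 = 11/571 = 0.02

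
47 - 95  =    -  48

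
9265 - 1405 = 7860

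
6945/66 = 2315/22 = 105.23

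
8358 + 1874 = 10232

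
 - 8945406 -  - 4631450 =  - 4313956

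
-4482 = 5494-9976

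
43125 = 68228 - 25103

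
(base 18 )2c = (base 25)1N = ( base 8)60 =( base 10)48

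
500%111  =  56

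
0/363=0  =  0.00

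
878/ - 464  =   - 2 + 25/232 = - 1.89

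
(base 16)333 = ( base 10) 819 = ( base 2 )1100110011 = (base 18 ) 299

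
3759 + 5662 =9421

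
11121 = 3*3707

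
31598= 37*854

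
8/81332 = 2/20333 = 0.00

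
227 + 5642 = 5869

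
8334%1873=842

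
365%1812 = 365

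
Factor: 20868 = 2^2*3^1*37^1*47^1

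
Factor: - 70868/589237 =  - 2^2  *  7^1*11^( - 1 )  *  17^(- 1 )*23^(-1)*137^(  -  1 )*2531^1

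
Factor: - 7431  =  -3^1*2477^1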